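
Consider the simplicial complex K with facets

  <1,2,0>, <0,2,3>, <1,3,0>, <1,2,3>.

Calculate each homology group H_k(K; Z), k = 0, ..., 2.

Order the vertices as 0 < 1 < 2 < 3. Listing each simplex with vertices in this order, K has dimension 2 with simplices:

  0-simplices (4): [0], [1], [2], [3]
  1-simplices (6): [0,1], [0,2], [0,3], [1,2], [1,3], [2,3]
  2-simplices (4): [0,1,2], [0,1,3], [0,2,3], [1,2,3]

Hence C_0 ≅ Z^4, C_1 ≅ Z^6, C_2 ≅ Z^4.

Boundary ∂_1: C_1 → C_0 sends each edge [p,q] (with p < q) to q − p. For instance
  ∂[0,3] = [3] − [0].
The 4×6 boundary matrix has rank 3 and Smith normal form diag(1,1,1).

The boundary map ∂_2: C_2 → C_1 maps a triangle to the signed sum of its edges. For instance
  ∂[0,2,3] = [2,3] − [0,3] + [0,2],
  ∂[0,1,3] = [1,3] − [0,3] + [0,1].
The 6×4 boundary matrix has rank 3 and Smith normal form diag(1,1,1).

Reading off H_k = ker ∂_k / im ∂_{k+1}:

  H_0: rank C_0 − rank ∂_1 = 4 − 3 = 1, and the invariant factors of ∂_1 are all 1, so H_0 = Z.
  H_1: rank ker ∂_1 − rank ∂_2 = (6 − 3) − 3 = 0, and the invariant factors of ∂_2 are all 1, so H_1 = 0.
  H_2: rank ker ∂_2 − rank ∂_3 = (4 − 3) − 0 = 1, and there is no ∂_3, so H_2 = Z.

As a check, the Euler characteristic is 4 − 6 + 4 = 2, which agrees with 1 − 0 + 1 = 2.
(K is a triangulation of the 2-sphere S^2.)

H_0 ≅ Z,  H_1 = 0,  H_2 ≅ Z.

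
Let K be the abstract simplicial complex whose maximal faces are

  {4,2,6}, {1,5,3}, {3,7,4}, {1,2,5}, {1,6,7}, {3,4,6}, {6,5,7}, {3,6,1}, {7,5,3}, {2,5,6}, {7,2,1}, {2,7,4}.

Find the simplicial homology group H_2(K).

H_2 = 0.

Take the total order 1 < 2 < 3 < 4 < 5 < 6 < 7 on the vertex set. Then K (dimension 2) consists of the simplices:

  0-simplices (7): [1], [2], [3], [4], [5], [6], [7]
  1-simplices (18): [1,2], [1,3], [1,5], [1,6], [1,7], [2,4], [2,5], [2,6], [2,7], [3,4], [3,5], [3,6], [3,7], [4,6], [4,7], [5,6], [5,7], [6,7]
  2-simplices (12): [1,2,5], [1,2,7], [1,3,5], [1,3,6], [1,6,7], [2,4,6], [2,4,7], [2,5,6], [3,4,6], [3,4,7], [3,5,7], [5,6,7]

so the chain groups are C_0 ≅ Z^7, C_1 ≅ Z^18, C_2 ≅ Z^12.

The boundary map ∂_1: C_1 → C_0 maps an edge to its endpoints' difference, ∂[p,q] = q − p.
This gives a 7×18 integer matrix of rank 6; reducing to Smith normal form yields diagonal entries (1,1,1,1,1,1).

Boundary ∂_2: C_2 → C_1 acts by ∂[p,q,r] = [q,r] − [p,r] + [p,q]. For instance
  ∂[1,3,6] = [3,6] − [1,6] + [1,3],
  ∂[3,4,6] = [4,6] − [3,6] + [3,4].
As a 18×12 matrix over Z this has rank 12, with invariant factors (1,1,1,1,1,1,1,1,1,1,1,2).

Computing H_k = (kernel of ∂_k) / (image of ∂_{k+1}):

  H_2: rank ker ∂_2 − rank ∂_3 = (12 − 12) − 0 = 0, and there is no ∂_3, so H_2 ≅ 0.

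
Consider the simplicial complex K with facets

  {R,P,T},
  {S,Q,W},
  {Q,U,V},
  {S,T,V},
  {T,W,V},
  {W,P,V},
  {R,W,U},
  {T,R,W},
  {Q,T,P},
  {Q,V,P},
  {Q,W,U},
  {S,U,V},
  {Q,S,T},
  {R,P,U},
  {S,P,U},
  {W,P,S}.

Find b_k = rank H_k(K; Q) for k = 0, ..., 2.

Fix the vertex order P < Q < R < S < T < U < V < W and write every simplex with vertices in increasing order. Then dim K = 2 and the simplices of K are:

  0-simplices (8): P, Q, R, S, T, U, V, W
  1-simplices (24): PQ, PR, PS, PT, PU, PV, PW, QS, QT, QU, QV, QW, RT, RU, RW, ST, SU, SV, SW, TV, TW, UV, UW, VW
  2-simplices (16): PQT, PQV, PRT, PRU, PSU, PSW, PVW, QST, QSW, QUV, QUW, RTW, RUW, STV, SUV, TVW

so the chain groups are C_0 ≅ Z^8, C_1 ≅ Z^24, C_2 ≅ Z^16.

Boundary ∂_1: C_1 → C_0 maps an edge to its endpoints' difference, ∂[p,q] = q − p. For instance
  ∂TV = V − T.
This gives a 8×24 integer matrix of rank 7; reducing to Smith normal form yields diagonal entries (1,1,1,1,1,1,1).

Boundary ∂_2: C_2 → C_1 acts by ∂[p,q,r] = [q,r] − [p,r] + [p,q]. For instance
  ∂PSW = SW − PW + PS,
  ∂QSW = SW − QW + QS.
The resulting 24×16 matrix has rank 15, and its Smith normal form has invariant factors (1,1,1,1,1,1,1,1,1,1,1,1,1,1,1).

Reading off H_k = ker ∂_k / im ∂_{k+1}:

  H_0: rank C_0 − rank ∂_1 = 8 − 7 = 1, and the invariant factors of ∂_1 are all 1, so H_0 = Z.
  H_1: rank ker ∂_1 − rank ∂_2 = (24 − 7) − 15 = 2, and the invariant factors of ∂_2 are all 1, so H_1 = Z^2.
  H_2: rank ker ∂_2 − rank ∂_3 = (16 − 15) − 0 = 1, and there is no ∂_3, so H_2 = Z.

As a check, the Euler characteristic is 8 − 24 + 16 = 0, which agrees with 1 − 2 + 1 = 0.

Hence the Betti numbers are b_0 = 1, b_1 = 2, b_2 = 1.

b_0 = 1, b_1 = 2, b_2 = 1.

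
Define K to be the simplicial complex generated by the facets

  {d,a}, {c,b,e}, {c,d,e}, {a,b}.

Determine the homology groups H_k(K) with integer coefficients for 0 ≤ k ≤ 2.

H_0 ≅ Z,  H_1 ≅ Z,  H_2 = 0.

Fix the vertex order a < b < c < d < e and write every simplex with vertices in increasing order. Then dim K = 2 and the simplices of K are:

  0-simplices (5): a, b, c, d, e
  1-simplices (7): ab, ad, bc, be, cd, ce, de
  2-simplices (2): bce, cde

so the chain groups are C_0 ≅ Z^5, C_1 ≅ Z^7, C_2 ≅ Z^2.

The boundary map ∂_1: C_1 → C_0 sends each edge [p,q] (with p < q) to q − p.
As a 5×7 matrix over Z this has rank 4, with invariant factors (1,1,1,1).

The boundary map ∂_2: C_2 → C_1 maps a triangle to the signed sum of its edges. For instance
  ∂cde = de − ce + cd,
  ∂bce = ce − be + bc.
The resulting 7×2 matrix has rank 2, and its Smith normal form has invariant factors (1,1).

From H_k ≅ ker(∂_k) / im(∂_{k+1}) we obtain:

  H_0: rank C_0 − rank ∂_1 = 5 − 4 = 1, and the invariant factors of ∂_1 are all 1, so H_0 ≅ Z.
  H_1: rank ker ∂_1 − rank ∂_2 = (7 − 4) − 2 = 1, and the invariant factors of ∂_2 are all 1, so H_1 ≅ Z.
  H_2: rank ker ∂_2 − rank ∂_3 = (2 − 2) − 0 = 0, and there is no ∂_3, so H_2 ≅ 0.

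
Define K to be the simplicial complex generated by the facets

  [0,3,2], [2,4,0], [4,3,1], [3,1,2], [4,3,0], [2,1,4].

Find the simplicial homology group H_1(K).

Order the vertices as 0 < 1 < 2 < 3 < 4. Listing each simplex with vertices in this order, K has dimension 2 with simplices:

  0-simplices (5): [0], [1], [2], [3], [4]
  1-simplices (9): [0,2], [0,3], [0,4], [1,2], [1,3], [1,4], [2,3], [2,4], [3,4]
  2-simplices (6): [0,2,3], [0,2,4], [0,3,4], [1,2,3], [1,2,4], [1,3,4]

Hence C_0 ≅ Z^5, C_1 ≅ Z^9, C_2 ≅ Z^6.

Boundary ∂_1: C_1 → C_0 is given by ∂[p,q] = [q] − [p].
The 5×9 boundary matrix has rank 4 and Smith normal form diag(1,1,1,1).

Boundary ∂_2: C_2 → C_1 sends each 2-simplex [p,q,r] to [q,r] − [p,r] + [p,q]. For instance
  ∂[1,3,4] = [3,4] − [1,4] + [1,3],
  ∂[0,3,4] = [3,4] − [0,4] + [0,3].
The 9×6 boundary matrix has rank 5 and Smith normal form diag(1,1,1,1,1).

Now H_k = ker ∂_k / im ∂_{k+1}, so:

  H_1: rank ker ∂_1 − rank ∂_2 = (9 − 4) − 5 = 0, and the invariant factors of ∂_2 are all 1, so H_1 ≅ 0.

H_1 ≅ 0.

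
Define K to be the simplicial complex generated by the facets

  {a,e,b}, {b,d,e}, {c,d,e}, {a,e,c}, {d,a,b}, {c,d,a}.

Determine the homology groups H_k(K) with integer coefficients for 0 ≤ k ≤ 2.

Take the total order a < b < c < d < e on the vertex set. Then K (dimension 2) consists of the simplices:

  0-simplices (5): a, b, c, d, e
  1-simplices (9): ab, ac, ad, ae, bd, be, cd, ce, de
  2-simplices (6): abd, abe, acd, ace, bde, cde

giving chain groups C_0 ≅ Z^5, C_1 ≅ Z^9, C_2 ≅ Z^6.

Boundary ∂_1: C_1 → C_0 maps an edge to its endpoints' difference, ∂[p,q] = q − p.
The resulting 5×9 matrix has rank 4, and its Smith normal form has invariant factors (1,1,1,1).

The boundary map ∂_2: C_2 → C_1 maps a triangle to the signed sum of its edges. For instance
  ∂cde = de − ce + cd,
  ∂bde = de − be + bd.
This gives a 9×6 integer matrix of rank 5; reducing to Smith normal form yields diagonal entries (1,1,1,1,1).

From H_k ≅ ker(∂_k) / im(∂_{k+1}) we obtain:

  H_0: rank C_0 − rank ∂_1 = 5 − 4 = 1, and the invariant factors of ∂_1 are all 1, so H_0 = Z.
  H_1: rank ker ∂_1 − rank ∂_2 = (9 − 4) − 5 = 0, and the invariant factors of ∂_2 are all 1, so H_1 = 0.
  H_2: rank ker ∂_2 − rank ∂_3 = (6 − 5) − 0 = 1, and there is no ∂_3, so H_2 = Z.

H_0 = Z,  H_1 = 0,  H_2 = Z.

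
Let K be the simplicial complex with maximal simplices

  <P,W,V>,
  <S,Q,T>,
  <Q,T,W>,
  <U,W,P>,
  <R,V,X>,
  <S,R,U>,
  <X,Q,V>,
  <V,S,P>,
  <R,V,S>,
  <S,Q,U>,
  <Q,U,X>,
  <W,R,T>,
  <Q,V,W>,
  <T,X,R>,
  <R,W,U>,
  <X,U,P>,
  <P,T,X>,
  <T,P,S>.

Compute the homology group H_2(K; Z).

H_2 ≅ Z.

K has 9 vertices, 27 edges, 18 triangles.
rank ∂_2 = 17, rank ∂_3 = 0 ⇒ b_2 = 18 − 17 − 0 = 1. So H_2 = Z.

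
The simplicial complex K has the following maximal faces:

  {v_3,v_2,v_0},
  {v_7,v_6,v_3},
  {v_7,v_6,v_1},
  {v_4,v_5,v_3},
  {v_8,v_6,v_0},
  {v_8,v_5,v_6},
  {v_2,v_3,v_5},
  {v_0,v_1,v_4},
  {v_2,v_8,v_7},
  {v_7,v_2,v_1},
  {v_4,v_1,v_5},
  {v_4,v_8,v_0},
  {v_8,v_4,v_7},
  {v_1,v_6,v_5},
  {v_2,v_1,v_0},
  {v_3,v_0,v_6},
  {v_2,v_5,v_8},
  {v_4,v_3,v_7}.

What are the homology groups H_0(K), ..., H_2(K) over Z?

K has 9 vertices, 27 edges, 18 triangles.
rank ∂_0 = 0, rank ∂_1 = 8 ⇒ b_0 = 9 − 0 − 8 = 1; all invariant factors of ∂_1 are 1 so no torsion. So H_0 = Z.
rank ∂_1 = 8, rank ∂_2 = 17 ⇒ b_1 = 27 − 8 − 17 = 2; all invariant factors of ∂_2 are 1 so no torsion. So H_1 = Z^2.
rank ∂_2 = 17, rank ∂_3 = 0 ⇒ b_2 = 18 − 17 − 0 = 1. So H_2 = Z.

H_0 = Z,  H_1 = Z^2,  H_2 = Z.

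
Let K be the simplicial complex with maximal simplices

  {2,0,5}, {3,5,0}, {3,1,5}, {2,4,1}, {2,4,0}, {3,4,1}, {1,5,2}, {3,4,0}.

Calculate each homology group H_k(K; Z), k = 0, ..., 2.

H_0 ≅ Z,  H_1 = 0,  H_2 ≅ Z.

K has 6 vertices, 12 edges, 8 triangles.
rank ∂_0 = 0, rank ∂_1 = 5 ⇒ b_0 = 6 − 0 − 5 = 1; all invariant factors of ∂_1 are 1 so no torsion. So H_0 = Z.
rank ∂_1 = 5, rank ∂_2 = 7 ⇒ b_1 = 12 − 5 − 7 = 0; all invariant factors of ∂_2 are 1 so no torsion. So H_1 = 0.
rank ∂_2 = 7, rank ∂_3 = 0 ⇒ b_2 = 8 − 7 − 0 = 1. So H_2 = Z.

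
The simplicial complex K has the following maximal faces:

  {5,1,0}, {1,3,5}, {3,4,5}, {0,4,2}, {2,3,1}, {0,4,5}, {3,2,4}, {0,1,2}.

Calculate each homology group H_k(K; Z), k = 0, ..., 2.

Take the total order 0 < 1 < 2 < 3 < 4 < 5 on the vertex set. Then K (dimension 2) consists of the simplices:

  0-simplices (6): [0], [1], [2], [3], [4], [5]
  1-simplices (12): [0,1], [0,2], [0,4], [0,5], [1,2], [1,3], [1,5], [2,3], [2,4], [3,4], [3,5], [4,5]
  2-simplices (8): [0,1,2], [0,1,5], [0,2,4], [0,4,5], [1,2,3], [1,3,5], [2,3,4], [3,4,5]

so the chain groups are C_0 ≅ Z^6, C_1 ≅ Z^12, C_2 ≅ Z^8.

The boundary map ∂_1: C_1 → C_0 sends each edge [p,q] (with p < q) to q − p. For instance
  ∂[0,4] = [4] − [0].
This gives a 6×12 integer matrix of rank 5; reducing to Smith normal form yields diagonal entries (1,1,1,1,1).

Boundary ∂_2: C_2 → C_1 maps a triangle to the signed sum of its edges. For instance
  ∂[3,4,5] = [4,5] − [3,5] + [3,4],
  ∂[0,1,2] = [1,2] − [0,2] + [0,1].
As a 12×8 matrix over Z this has rank 7, with invariant factors (1,1,1,1,1,1,1).

Reading off H_k = ker ∂_k / im ∂_{k+1}:

  H_0: rank C_0 − rank ∂_1 = 6 − 5 = 1, and the invariant factors of ∂_1 are all 1, so H_0 = Z.
  H_1: rank ker ∂_1 − rank ∂_2 = (12 − 5) − 7 = 0, and the invariant factors of ∂_2 are all 1, so H_1 = 0.
  H_2: rank ker ∂_2 − rank ∂_3 = (8 − 7) − 0 = 1, and there is no ∂_3, so H_2 = Z.

(K is a triangulation of the 2-sphere S^2.)

H_0 ≅ Z,  H_1 = 0,  H_2 ≅ Z.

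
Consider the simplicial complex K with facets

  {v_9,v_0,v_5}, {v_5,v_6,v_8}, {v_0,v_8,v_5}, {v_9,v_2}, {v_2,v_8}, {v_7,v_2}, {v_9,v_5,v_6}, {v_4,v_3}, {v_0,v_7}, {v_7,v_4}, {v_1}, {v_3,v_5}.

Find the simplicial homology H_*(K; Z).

H_0 = Z^2,  H_1 = Z^3,  H_2 = 0.

Order the vertices as v_0 < v_1 < v_2 < v_3 < v_4 < v_5 < v_6 < v_7 < v_8 < v_9. Listing each simplex with vertices in this order, K has dimension 2 with simplices:

  0-simplices (10): [v_0], [v_1], [v_2], [v_3], [v_4], [v_5], [v_6], [v_7], [v_8], [v_9]
  1-simplices (15): (15 of them)
  2-simplices (4): [v_0,v_5,v_8], [v_0,v_5,v_9], [v_5,v_6,v_8], [v_5,v_6,v_9]

Hence C_0 ≅ Z^10, C_1 ≅ Z^15, C_2 ≅ Z^4.

Boundary ∂_1: C_1 → C_0 sends each edge [p,q] (with p < q) to q − p. For instance
  ∂[v_2,v_9] = [v_9] − [v_2].
As a 10×15 matrix over Z this has rank 8, with invariant factors (1,1,1,1,1,1,1,1).

∂_2: C_2 → C_1 acts by ∂[p,q,r] = [q,r] − [p,r] + [p,q]. For instance
  ∂[v_0,v_5,v_9] = [v_5,v_9] − [v_0,v_9] + [v_0,v_5],
  ∂[v_5,v_6,v_8] = [v_6,v_8] − [v_5,v_8] + [v_5,v_6].
This gives a 15×4 integer matrix of rank 4; reducing to Smith normal form yields diagonal entries (1,1,1,1).

Reading off H_k = ker ∂_k / im ∂_{k+1}:

  H_0: rank C_0 − rank ∂_1 = 10 − 8 = 2, and the invariant factors of ∂_1 are all 1, so H_0 ≅ Z^2.
  H_1: rank ker ∂_1 − rank ∂_2 = (15 − 8) − 4 = 3, and the invariant factors of ∂_2 are all 1, so H_1 ≅ Z^3.
  H_2: rank ker ∂_2 − rank ∂_3 = (4 − 4) − 0 = 0, and there is no ∂_3, so H_2 ≅ 0.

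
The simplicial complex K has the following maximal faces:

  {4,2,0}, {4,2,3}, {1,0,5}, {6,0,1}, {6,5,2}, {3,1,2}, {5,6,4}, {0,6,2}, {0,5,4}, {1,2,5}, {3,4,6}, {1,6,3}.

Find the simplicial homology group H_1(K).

Take the total order 0 < 1 < 2 < 3 < 4 < 5 < 6 on the vertex set. Then K (dimension 2) consists of the simplices:

  0-simplices (7): [0], [1], [2], [3], [4], [5], [6]
  1-simplices (18): [0,1], [0,2], [0,4], [0,5], [0,6], [1,2], [1,3], [1,5], [1,6], [2,3], [2,4], [2,5], [2,6], [3,4], [3,6], [4,5], [4,6], [5,6]
  2-simplices (12): [0,1,5], [0,1,6], [0,2,4], [0,2,6], [0,4,5], [1,2,3], [1,2,5], [1,3,6], [2,3,4], [2,5,6], [3,4,6], [4,5,6]

so the chain groups are C_0 ≅ Z^7, C_1 ≅ Z^18, C_2 ≅ Z^12.

∂_1: C_1 → C_0 is given by ∂[p,q] = [q] − [p].
The resulting 7×18 matrix has rank 6, and its Smith normal form has invariant factors (1,1,1,1,1,1).

∂_2: C_2 → C_1 sends each 2-simplex [p,q,r] to [q,r] − [p,r] + [p,q]. For instance
  ∂[0,1,5] = [1,5] − [0,5] + [0,1],
  ∂[0,1,6] = [1,6] − [0,6] + [0,1].
The 18×12 boundary matrix has rank 12 and Smith normal form diag(1,1,1,1,1,1,1,1,1,1,1,2).

Reading off H_k = ker ∂_k / im ∂_{k+1}:

  H_1: rank ker ∂_1 − rank ∂_2 = (18 − 6) − 12 = 0, and ∂_2 has invariant factor 2 > 1, so H_1 = Z/2Z.

H_1 = Z/2Z.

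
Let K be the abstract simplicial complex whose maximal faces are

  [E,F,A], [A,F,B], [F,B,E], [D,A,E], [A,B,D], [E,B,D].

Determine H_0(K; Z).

H_0 = Z.

Fix the vertex order A < B < D < E < F and write every simplex with vertices in increasing order. Then dim K = 2 and the simplices of K are:

  0-simplices (5): A, B, D, E, F
  1-simplices (9): AB, AD, AE, AF, BD, BE, BF, DE, EF
  2-simplices (6): ABD, ABF, ADE, AEF, BDE, BEF

so the chain groups are C_0 ≅ Z^5, C_1 ≅ Z^9, C_2 ≅ Z^6.

∂_1: C_1 → C_0 sends each edge [p,q] (with p < q) to q − p. For instance
  ∂DE = E − D.
The resulting 5×9 matrix has rank 4, and its Smith normal form has invariant factors (1,1,1,1).

Boundary ∂_2: C_2 → C_1 sends each 2-simplex [p,q,r] to [q,r] − [p,r] + [p,q]. For instance
  ∂BDE = DE − BE + BD,
  ∂ABF = BF − AF + AB.
The resulting 9×6 matrix has rank 5, and its Smith normal form has invariant factors (1,1,1,1,1).

From H_k ≅ ker(∂_k) / im(∂_{k+1}) we obtain:

  H_0: rank C_0 − rank ∂_1 = 5 − 4 = 1, and the invariant factors of ∂_1 are all 1, so H_0 = Z.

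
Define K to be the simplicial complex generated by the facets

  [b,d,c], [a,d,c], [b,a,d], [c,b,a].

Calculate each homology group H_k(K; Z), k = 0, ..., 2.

H_0 ≅ Z,  H_1 = 0,  H_2 ≅ Z.

Fix the vertex order a < b < c < d and write every simplex with vertices in increasing order. Then dim K = 2 and the simplices of K are:

  0-simplices (4): a, b, c, d
  1-simplices (6): ab, ac, ad, bc, bd, cd
  2-simplices (4): abc, abd, acd, bcd

Hence C_0 ≅ Z^4, C_1 ≅ Z^6, C_2 ≅ Z^4.

The boundary map ∂_1: C_1 → C_0 sends each edge [p,q] (with p < q) to q − p.
As a 4×6 matrix over Z this has rank 3, with invariant factors (1,1,1).

Boundary ∂_2: C_2 → C_1 acts by ∂[p,q,r] = [q,r] − [p,r] + [p,q]. For instance
  ∂abd = bd − ad + ab,
  ∂acd = cd − ad + ac.
The 6×4 boundary matrix has rank 3 and Smith normal form diag(1,1,1).

Computing H_k = (kernel of ∂_k) / (image of ∂_{k+1}):

  H_0: rank C_0 − rank ∂_1 = 4 − 3 = 1, and the invariant factors of ∂_1 are all 1, so H_0 ≅ Z.
  H_1: rank ker ∂_1 − rank ∂_2 = (6 − 3) − 3 = 0, and the invariant factors of ∂_2 are all 1, so H_1 ≅ 0.
  H_2: rank ker ∂_2 − rank ∂_3 = (4 − 3) − 0 = 1, and there is no ∂_3, so H_2 ≅ Z.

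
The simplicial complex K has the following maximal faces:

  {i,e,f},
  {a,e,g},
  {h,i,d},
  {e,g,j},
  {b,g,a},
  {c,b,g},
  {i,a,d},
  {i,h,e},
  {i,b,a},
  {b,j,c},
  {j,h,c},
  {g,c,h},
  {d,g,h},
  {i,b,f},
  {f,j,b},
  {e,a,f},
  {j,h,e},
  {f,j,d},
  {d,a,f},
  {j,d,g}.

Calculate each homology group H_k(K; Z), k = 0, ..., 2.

H_0 = Z,  H_1 = Z ⊕ Z/2,  H_2 = 0.

Fix the vertex order a < b < c < d < e < f < g < h < i < j and write every simplex with vertices in increasing order. Then dim K = 2 and the simplices of K are:

  0-simplices (10): a, b, c, d, e, f, g, h, i, j
  1-simplices (30): ab, ad, ae, af, ag, ai, bc, bf, bg, bi, bj, cg, ch, cj, df, dg, dh, di, dj, ef, eg, eh, ei, ej, fi, fj, gh, gj, hi, hj
  2-simplices (20): abg, abi, adf, adi, aef, aeg, bcg, bcj, bfi, bfj, cgh, chj, dfj, dgh, dgj, dhi, efi, egj, ehi, ehj

so the chain groups are C_0 ≅ Z^10, C_1 ≅ Z^30, C_2 ≅ Z^20.

Boundary ∂_1: C_1 → C_0 is given by ∂[p,q] = [q] − [p].
The 10×30 boundary matrix has rank 9 and Smith normal form diag(1,1,1,1,1,1,1,1,1).

The boundary map ∂_2: C_2 → C_1 acts by ∂[p,q,r] = [q,r] − [p,r] + [p,q]. For instance
  ∂bfi = fi − bi + bf,
  ∂egj = gj − ej + eg.
This gives a 30×20 integer matrix of rank 20; reducing to Smith normal form yields diagonal entries (1,1,1,1,1,1,1,1,1,1,1,1,1,1,1,1,1,1,1,2).

Computing H_k = (kernel of ∂_k) / (image of ∂_{k+1}):

  H_0: rank C_0 − rank ∂_1 = 10 − 9 = 1, and the invariant factors of ∂_1 are all 1, so H_0 ≅ Z.
  H_1: rank ker ∂_1 − rank ∂_2 = (30 − 9) − 20 = 1, and ∂_2 has invariant factor 2 > 1, so H_1 ≅ Z ⊕ Z/2.
  H_2: rank ker ∂_2 − rank ∂_3 = (20 − 20) − 0 = 0, and there is no ∂_3, so H_2 ≅ 0.

As a check, the Euler characteristic is 10 − 30 + 20 = 0, which agrees with 1 − 1 + 0 = 0.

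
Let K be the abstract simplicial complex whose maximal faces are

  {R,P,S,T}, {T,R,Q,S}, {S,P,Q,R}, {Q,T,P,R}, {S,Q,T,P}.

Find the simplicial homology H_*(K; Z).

Fix the vertex order P < Q < R < S < T and write every simplex with vertices in increasing order. Then dim K = 3 and the simplices of K are:

  0-simplices (5): P, Q, R, S, T
  1-simplices (10): PQ, PR, PS, PT, QR, QS, QT, RS, RT, ST
  2-simplices (10): PQR, PQS, PQT, PRS, PRT, PST, QRS, QRT, QST, RST
  3-simplices (5): PQRS, PQRT, PQST, PRST, QRST

Hence C_0 ≅ Z^5, C_1 ≅ Z^10, C_2 ≅ Z^10, C_3 ≅ Z^5.

∂_1: C_1 → C_0 is given by ∂[p,q] = [q] − [p].
As a 5×10 matrix over Z this has rank 4, with invariant factors (1,1,1,1).

The boundary map ∂_2: C_2 → C_1 sends each 2-simplex [p,q,r] to [q,r] − [p,r] + [p,q]. For instance
  ∂QRT = RT − QT + QR,
  ∂PQT = QT − PT + PQ.
As a 10×10 matrix over Z this has rank 6, with invariant factors (1,1,1,1,1,1).

∂_3: C_3 → C_2 sends each 3-simplex σ to the alternating sum Σ_i (−1)^i (σ with its i-th vertex removed). For instance
  ∂PRST = RST − PST + PRT − PRS,
  ∂QRST = RST − QST + QRT − QRS.
The resulting 10×5 matrix has rank 4, and its Smith normal form has invariant factors (1,1,1,1).

From H_k ≅ ker(∂_k) / im(∂_{k+1}) we obtain:

  H_0: rank C_0 − rank ∂_1 = 5 − 4 = 1, and the invariant factors of ∂_1 are all 1, so H_0 = Z.
  H_1: rank ker ∂_1 − rank ∂_2 = (10 − 4) − 6 = 0, and the invariant factors of ∂_2 are all 1, so H_1 = 0.
  H_2: rank ker ∂_2 − rank ∂_3 = (10 − 6) − 4 = 0, and the invariant factors of ∂_3 are all 1, so H_2 = 0.
  H_3: rank ker ∂_3 − rank ∂_4 = (5 − 4) − 0 = 1, and there is no ∂_4, so H_3 = Z.

H_0 ≅ Z,  H_1 = 0,  H_2 = 0,  H_3 ≅ Z.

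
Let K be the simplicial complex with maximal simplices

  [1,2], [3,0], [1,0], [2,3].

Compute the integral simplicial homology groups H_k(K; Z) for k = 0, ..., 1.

H_0 ≅ Z,  H_1 ≅ Z.

We work with the vertex ordering 0 < 1 < 2 < 3. The simplices of K, each written with vertices in increasing order, are:

  0-simplices (4): [0], [1], [2], [3]
  1-simplices (4): [0,1], [0,3], [1,2], [2,3]

Hence C_0 ≅ Z^4, C_1 ≅ Z^4.

Boundary ∂_1: C_1 → C_0 sends each edge [p,q] (with p < q) to q − p.
This gives a 4×4 integer matrix of rank 3; reducing to Smith normal form yields diagonal entries (1,1,1).

Computing H_k = (kernel of ∂_k) / (image of ∂_{k+1}):

  H_0: rank C_0 − rank ∂_1 = 4 − 3 = 1, and the invariant factors of ∂_1 are all 1, so H_0 ≅ Z.
  H_1: rank ker ∂_1 − rank ∂_2 = (4 − 3) − 0 = 1, and there is no ∂_2, so H_1 ≅ Z.

(K is a triangulation of the circle S^1.)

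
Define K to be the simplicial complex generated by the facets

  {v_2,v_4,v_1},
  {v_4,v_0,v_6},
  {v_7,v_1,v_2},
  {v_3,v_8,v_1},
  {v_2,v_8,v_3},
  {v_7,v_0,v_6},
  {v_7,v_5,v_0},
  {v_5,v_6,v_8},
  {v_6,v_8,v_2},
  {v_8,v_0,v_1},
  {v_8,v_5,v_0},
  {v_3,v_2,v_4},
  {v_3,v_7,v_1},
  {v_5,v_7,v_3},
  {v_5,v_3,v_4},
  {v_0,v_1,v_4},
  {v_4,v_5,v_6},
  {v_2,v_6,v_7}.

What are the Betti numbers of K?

b_0 = 1, b_1 = 1, b_2 = 0.

K has 9 vertices, 27 edges, 18 triangles.
rank ∂_0 = 0, rank ∂_1 = 8 ⇒ b_0 = 9 − 0 − 8 = 1; all invariant factors of ∂_1 are 1 so no torsion. So H_0 = Z.
rank ∂_1 = 8, rank ∂_2 = 18 ⇒ b_1 = 27 − 8 − 18 = 1; ∂_2 has invariant factor(s) [2] giving torsion. So H_1 = Z ⊕ Z/2Z.
rank ∂_2 = 18, rank ∂_3 = 0 ⇒ b_2 = 18 − 18 − 0 = 0. So H_2 = 0.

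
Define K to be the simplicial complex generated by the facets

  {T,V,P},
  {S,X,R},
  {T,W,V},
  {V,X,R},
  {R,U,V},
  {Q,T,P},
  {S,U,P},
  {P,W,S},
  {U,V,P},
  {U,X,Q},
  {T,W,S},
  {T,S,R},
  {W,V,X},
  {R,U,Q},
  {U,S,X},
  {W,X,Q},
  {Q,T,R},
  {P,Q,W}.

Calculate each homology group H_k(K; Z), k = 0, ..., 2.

K has 9 vertices, 27 edges, 18 triangles.
rank ∂_0 = 0, rank ∂_1 = 8 ⇒ b_0 = 9 − 0 − 8 = 1; all invariant factors of ∂_1 are 1 so no torsion. So H_0 ≅ Z.
rank ∂_1 = 8, rank ∂_2 = 18 ⇒ b_1 = 27 − 8 − 18 = 1; ∂_2 has invariant factor(s) [2] giving torsion. So H_1 ≅ Z ⊕ Z/2Z.
rank ∂_2 = 18, rank ∂_3 = 0 ⇒ b_2 = 18 − 18 − 0 = 0. So H_2 ≅ 0.

H_0 = Z,  H_1 = Z ⊕ Z/2Z,  H_2 = 0.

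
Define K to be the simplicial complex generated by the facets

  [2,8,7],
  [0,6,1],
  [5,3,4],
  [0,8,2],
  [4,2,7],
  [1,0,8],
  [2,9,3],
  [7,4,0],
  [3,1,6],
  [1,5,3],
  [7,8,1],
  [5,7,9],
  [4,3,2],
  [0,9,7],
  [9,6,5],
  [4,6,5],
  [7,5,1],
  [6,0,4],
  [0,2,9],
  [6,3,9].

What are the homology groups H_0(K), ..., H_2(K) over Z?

H_0 ≅ Z,  H_1 ≅ Z × Z/2,  H_2 = 0.

Fix the vertex order 0 < 1 < 2 < 3 < 4 < 5 < 6 < 7 < 8 < 9 and write every simplex with vertices in increasing order. Then dim K = 2 and the simplices of K are:

  0-simplices (10): [0], [1], [2], [3], [4], [5], [6], [7], [8], [9]
  1-simplices (30): (30 of them)
  2-simplices (20): (20 of them)

Hence C_0 ≅ Z^10, C_1 ≅ Z^30, C_2 ≅ Z^20.

Boundary ∂_1: C_1 → C_0 is given by ∂[p,q] = [q] − [p].
This gives a 10×30 integer matrix of rank 9; reducing to Smith normal form yields diagonal entries (1,1,1,1,1,1,1,1,1).

∂_2: C_2 → C_1 sends each 2-simplex [p,q,r] to [q,r] − [p,r] + [p,q]. For instance
  ∂[0,4,6] = [4,6] − [0,6] + [0,4],
  ∂[0,1,6] = [1,6] − [0,6] + [0,1].
As a 30×20 matrix over Z this has rank 20, with invariant factors (1,1,1,1,1,1,1,1,1,1,1,1,1,1,1,1,1,1,1,2).

Computing H_k = (kernel of ∂_k) / (image of ∂_{k+1}):

  H_0: rank C_0 − rank ∂_1 = 10 − 9 = 1, and the invariant factors of ∂_1 are all 1, so H_0 = Z.
  H_1: rank ker ∂_1 − rank ∂_2 = (30 − 9) − 20 = 1, and ∂_2 has invariant factor 2 > 1, so H_1 = Z × Z/2.
  H_2: rank ker ∂_2 − rank ∂_3 = (20 − 20) − 0 = 0, and there is no ∂_3, so H_2 = 0.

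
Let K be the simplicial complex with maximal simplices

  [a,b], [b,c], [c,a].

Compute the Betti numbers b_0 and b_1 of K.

Take the total order a < b < c on the vertex set. Then K (dimension 1) consists of the simplices:

  0-simplices (3): a, b, c
  1-simplices (3): ab, ac, bc

so the chain groups are C_0 ≅ Z^3, C_1 ≅ Z^3.

The boundary map ∂_1: C_1 → C_0 maps an edge to its endpoints' difference, ∂[p,q] = q − p.
As a 3×3 matrix over Z this has rank 2, with invariant factors (1,1).

Computing H_k = (kernel of ∂_k) / (image of ∂_{k+1}):

  H_0: rank C_0 − rank ∂_1 = 3 − 2 = 1, and the invariant factors of ∂_1 are all 1, so H_0 = Z.
  H_1: rank ker ∂_1 − rank ∂_2 = (3 − 2) − 0 = 1, and there is no ∂_2, so H_1 = Z.

Hence the Betti numbers are b_0 = 1, b_1 = 1.

b_0 = 1, b_1 = 1.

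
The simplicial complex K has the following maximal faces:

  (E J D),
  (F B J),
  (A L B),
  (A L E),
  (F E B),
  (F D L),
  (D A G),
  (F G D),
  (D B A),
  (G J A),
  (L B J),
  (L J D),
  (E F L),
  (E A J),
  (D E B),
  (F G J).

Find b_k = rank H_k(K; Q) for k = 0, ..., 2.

b_0 = 1, b_1 = 2, b_2 = 1.

We work with the vertex ordering A < B < D < E < F < G < J < L. The simplices of K, each written with vertices in increasing order, are:

  0-simplices (8): A, B, D, E, F, G, J, L
  1-simplices (24): AB, AD, AE, AG, AJ, AL, BD, BE, BF, BJ, BL, DE, DF, DG, DJ, DL, EF, EJ, EL, FG, FJ, FL, GJ, JL
  2-simplices (16): ABD, ABL, ADG, AEJ, AEL, AGJ, BDE, BEF, BFJ, BJL, DEJ, DFG, DFL, DJL, EFL, FGJ

so the chain groups are C_0 ≅ Z^8, C_1 ≅ Z^24, C_2 ≅ Z^16.

The boundary map ∂_1: C_1 → C_0 maps an edge to its endpoints' difference, ∂[p,q] = q − p.
The 8×24 boundary matrix has rank 7 and Smith normal form diag(1,1,1,1,1,1,1).

Boundary ∂_2: C_2 → C_1 sends each 2-simplex [p,q,r] to [q,r] − [p,r] + [p,q]. For instance
  ∂AEJ = EJ − AJ + AE,
  ∂BDE = DE − BE + BD.
As a 24×16 matrix over Z this has rank 15, with invariant factors (1,1,1,1,1,1,1,1,1,1,1,1,1,1,1).

From H_k ≅ ker(∂_k) / im(∂_{k+1}) we obtain:

  H_0: rank C_0 − rank ∂_1 = 8 − 7 = 1, and the invariant factors of ∂_1 are all 1, so H_0 ≅ Z.
  H_1: rank ker ∂_1 − rank ∂_2 = (24 − 7) − 15 = 2, and the invariant factors of ∂_2 are all 1, so H_1 ≅ Z^2.
  H_2: rank ker ∂_2 − rank ∂_3 = (16 − 15) − 0 = 1, and there is no ∂_3, so H_2 ≅ Z.

As a check, the Euler characteristic is 8 − 24 + 16 = 0, which agrees with 1 − 2 + 1 = 0.
(K is a triangulation of the torus T^2.)

Hence the Betti numbers are b_0 = 1, b_1 = 2, b_2 = 1.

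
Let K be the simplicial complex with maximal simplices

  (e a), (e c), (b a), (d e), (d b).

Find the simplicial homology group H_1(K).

Fix the vertex order a < b < c < d < e and write every simplex with vertices in increasing order. Then dim K = 1 and the simplices of K are:

  0-simplices (5): a, b, c, d, e
  1-simplices (5): ab, ae, bd, ce, de

Hence C_0 ≅ Z^5, C_1 ≅ Z^5.

∂_1: C_1 → C_0 is given by ∂[p,q] = [q] − [p].
The resulting 5×5 matrix has rank 4, and its Smith normal form has invariant factors (1,1,1,1).

Reading off H_k = ker ∂_k / im ∂_{k+1}:

  H_1: rank ker ∂_1 − rank ∂_2 = (5 − 4) − 0 = 1, and there is no ∂_2, so H_1 = Z.

H_1 = Z.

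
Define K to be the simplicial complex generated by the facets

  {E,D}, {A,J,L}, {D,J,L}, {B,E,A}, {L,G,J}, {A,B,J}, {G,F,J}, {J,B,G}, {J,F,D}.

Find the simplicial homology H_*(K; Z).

Take the total order A < B < D < E < F < G < J < L on the vertex set. Then K (dimension 2) consists of the simplices:

  0-simplices (8): A, B, D, E, F, G, J, L
  1-simplices (16): AB, AE, AJ, AL, BE, BG, BJ, DE, DF, DJ, DL, FG, FJ, GJ, GL, JL
  2-simplices (8): ABE, ABJ, AJL, BGJ, DFJ, DJL, FGJ, GJL

so the chain groups are C_0 ≅ Z^8, C_1 ≅ Z^16, C_2 ≅ Z^8.

∂_1: C_1 → C_0 maps an edge to its endpoints' difference, ∂[p,q] = q − p. For instance
  ∂JL = L − J.
The resulting 8×16 matrix has rank 7, and its Smith normal form has invariant factors (1,1,1,1,1,1,1).

Boundary ∂_2: C_2 → C_1 acts by ∂[p,q,r] = [q,r] − [p,r] + [p,q]. For instance
  ∂ABJ = BJ − AJ + AB,
  ∂BGJ = GJ − BJ + BG.
This gives a 16×8 integer matrix of rank 8; reducing to Smith normal form yields diagonal entries (1,1,1,1,1,1,1,1).

Computing H_k = (kernel of ∂_k) / (image of ∂_{k+1}):

  H_0: rank C_0 − rank ∂_1 = 8 − 7 = 1, and the invariant factors of ∂_1 are all 1, so H_0 ≅ Z.
  H_1: rank ker ∂_1 − rank ∂_2 = (16 − 7) − 8 = 1, and the invariant factors of ∂_2 are all 1, so H_1 ≅ Z.
  H_2: rank ker ∂_2 − rank ∂_3 = (8 − 8) − 0 = 0, and there is no ∂_3, so H_2 ≅ 0.

H_0 = Z,  H_1 = Z,  H_2 = 0.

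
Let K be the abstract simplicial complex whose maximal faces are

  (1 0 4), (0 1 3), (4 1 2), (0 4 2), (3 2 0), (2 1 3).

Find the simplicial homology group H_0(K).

H_0 = Z.

Order the vertices as 0 < 1 < 2 < 3 < 4. Listing each simplex with vertices in this order, K has dimension 2 with simplices:

  0-simplices (5): [0], [1], [2], [3], [4]
  1-simplices (9): [0,1], [0,2], [0,3], [0,4], [1,2], [1,3], [1,4], [2,3], [2,4]
  2-simplices (6): [0,1,3], [0,1,4], [0,2,3], [0,2,4], [1,2,3], [1,2,4]

Hence C_0 ≅ Z^5, C_1 ≅ Z^9, C_2 ≅ Z^6.

∂_1: C_1 → C_0 maps an edge to its endpoints' difference, ∂[p,q] = q − p.
This gives a 5×9 integer matrix of rank 4; reducing to Smith normal form yields diagonal entries (1,1,1,1).

The boundary map ∂_2: C_2 → C_1 acts by ∂[p,q,r] = [q,r] − [p,r] + [p,q]. For instance
  ∂[1,2,4] = [2,4] − [1,4] + [1,2],
  ∂[0,1,3] = [1,3] − [0,3] + [0,1].
This gives a 9×6 integer matrix of rank 5; reducing to Smith normal form yields diagonal entries (1,1,1,1,1).

Reading off H_k = ker ∂_k / im ∂_{k+1}:

  H_0: rank C_0 − rank ∂_1 = 5 − 4 = 1, and the invariant factors of ∂_1 are all 1, so H_0 ≅ Z.

(K is a triangulation of the 2-sphere S^2.)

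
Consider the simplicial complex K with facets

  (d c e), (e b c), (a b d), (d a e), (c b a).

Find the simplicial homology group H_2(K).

H_2 = 0.

Fix the vertex order a < b < c < d < e and write every simplex with vertices in increasing order. Then dim K = 2 and the simplices of K are:

  0-simplices (5): a, b, c, d, e
  1-simplices (10): ab, ac, ad, ae, bc, bd, be, cd, ce, de
  2-simplices (5): abc, abd, ade, bce, cde

giving chain groups C_0 ≅ Z^5, C_1 ≅ Z^10, C_2 ≅ Z^5.

The boundary map ∂_1: C_1 → C_0 maps an edge to its endpoints' difference, ∂[p,q] = q − p. For instance
  ∂ab = b − a.
The 5×10 boundary matrix has rank 4 and Smith normal form diag(1,1,1,1).

∂_2: C_2 → C_1 maps a triangle to the signed sum of its edges. For instance
  ∂abd = bd − ad + ab,
  ∂cde = de − ce + cd.
This gives a 10×5 integer matrix of rank 5; reducing to Smith normal form yields diagonal entries (1,1,1,1,1).

Now H_k = ker ∂_k / im ∂_{k+1}, so:

  H_2: rank ker ∂_2 − rank ∂_3 = (5 − 5) − 0 = 0, and there is no ∂_3, so H_2 = 0.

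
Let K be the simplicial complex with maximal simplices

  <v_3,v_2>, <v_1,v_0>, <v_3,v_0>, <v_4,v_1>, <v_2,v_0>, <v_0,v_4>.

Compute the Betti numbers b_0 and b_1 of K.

We work with the vertex ordering v_0 < v_1 < v_2 < v_3 < v_4. The simplices of K, each written with vertices in increasing order, are:

  0-simplices (5): [v_0], [v_1], [v_2], [v_3], [v_4]
  1-simplices (6): [v_0,v_1], [v_0,v_2], [v_0,v_3], [v_0,v_4], [v_1,v_4], [v_2,v_3]

giving chain groups C_0 ≅ Z^5, C_1 ≅ Z^6.

Boundary ∂_1: C_1 → C_0 sends each edge [p,q] (with p < q) to q − p. For instance
  ∂[v_1,v_4] = [v_4] − [v_1].
The resulting 5×6 matrix has rank 4, and its Smith normal form has invariant factors (1,1,1,1).

Computing H_k = (kernel of ∂_k) / (image of ∂_{k+1}):

  H_0: rank C_0 − rank ∂_1 = 5 − 4 = 1, and the invariant factors of ∂_1 are all 1, so H_0 ≅ Z.
  H_1: rank ker ∂_1 − rank ∂_2 = (6 − 4) − 0 = 2, and there is no ∂_2, so H_1 ≅ Z^2.

(K is a triangulation of a wedge of 2 circles.)

Hence the Betti numbers are b_0 = 1, b_1 = 2.

b_0 = 1, b_1 = 2.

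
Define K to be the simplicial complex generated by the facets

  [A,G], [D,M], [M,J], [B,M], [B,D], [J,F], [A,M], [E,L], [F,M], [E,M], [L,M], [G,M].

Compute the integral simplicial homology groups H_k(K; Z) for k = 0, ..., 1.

Fix the vertex order A < B < D < E < F < G < J < L < M and write every simplex with vertices in increasing order. Then dim K = 1 and the simplices of K are:

  0-simplices (9): A, B, D, E, F, G, J, L, M
  1-simplices (12): AG, AM, BD, BM, DM, EL, EM, FJ, FM, GM, JM, LM

so the chain groups are C_0 ≅ Z^9, C_1 ≅ Z^12.

Boundary ∂_1: C_1 → C_0 maps an edge to its endpoints' difference, ∂[p,q] = q − p.
The resulting 9×12 matrix has rank 8, and its Smith normal form has invariant factors (1,1,1,1,1,1,1,1).

Reading off H_k = ker ∂_k / im ∂_{k+1}:

  H_0: rank C_0 − rank ∂_1 = 9 − 8 = 1, and the invariant factors of ∂_1 are all 1, so H_0 = Z.
  H_1: rank ker ∂_1 − rank ∂_2 = (12 − 8) − 0 = 4, and there is no ∂_2, so H_1 = Z^4.

(K is a triangulation of a wedge of 4 circles.)

H_0 = Z,  H_1 = Z^4.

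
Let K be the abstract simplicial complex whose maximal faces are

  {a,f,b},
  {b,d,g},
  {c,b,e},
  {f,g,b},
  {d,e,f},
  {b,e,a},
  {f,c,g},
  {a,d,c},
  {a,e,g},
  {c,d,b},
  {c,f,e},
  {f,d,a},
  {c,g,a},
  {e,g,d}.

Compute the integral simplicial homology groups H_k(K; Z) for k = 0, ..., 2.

H_0 ≅ Z,  H_1 ≅ Z^2,  H_2 ≅ Z.

Fix the vertex order a < b < c < d < e < f < g and write every simplex with vertices in increasing order. Then dim K = 2 and the simplices of K are:

  0-simplices (7): a, b, c, d, e, f, g
  1-simplices (21): ab, ac, ad, ae, af, ag, bc, bd, be, bf, bg, cd, ce, cf, cg, de, df, dg, ef, eg, fg
  2-simplices (14): abe, abf, acd, acg, adf, aeg, bcd, bce, bdg, bfg, cef, cfg, def, deg

so the chain groups are C_0 ≅ Z^7, C_1 ≅ Z^21, C_2 ≅ Z^14.

Boundary ∂_1: C_1 → C_0 is given by ∂[p,q] = [q] − [p].
This gives a 7×21 integer matrix of rank 6; reducing to Smith normal form yields diagonal entries (1,1,1,1,1,1).

∂_2: C_2 → C_1 acts by ∂[p,q,r] = [q,r] − [p,r] + [p,q]. For instance
  ∂cef = ef − cf + ce,
  ∂bfg = fg − bg + bf.
As a 21×14 matrix over Z this has rank 13, with invariant factors (1,1,1,1,1,1,1,1,1,1,1,1,1).

Reading off H_k = ker ∂_k / im ∂_{k+1}:

  H_0: rank C_0 − rank ∂_1 = 7 − 6 = 1, and the invariant factors of ∂_1 are all 1, so H_0 ≅ Z.
  H_1: rank ker ∂_1 − rank ∂_2 = (21 − 6) − 13 = 2, and the invariant factors of ∂_2 are all 1, so H_1 ≅ Z^2.
  H_2: rank ker ∂_2 − rank ∂_3 = (14 − 13) − 0 = 1, and there is no ∂_3, so H_2 ≅ Z.

As a check, the Euler characteristic is 7 − 21 + 14 = 0, which agrees with 1 − 2 + 1 = 0.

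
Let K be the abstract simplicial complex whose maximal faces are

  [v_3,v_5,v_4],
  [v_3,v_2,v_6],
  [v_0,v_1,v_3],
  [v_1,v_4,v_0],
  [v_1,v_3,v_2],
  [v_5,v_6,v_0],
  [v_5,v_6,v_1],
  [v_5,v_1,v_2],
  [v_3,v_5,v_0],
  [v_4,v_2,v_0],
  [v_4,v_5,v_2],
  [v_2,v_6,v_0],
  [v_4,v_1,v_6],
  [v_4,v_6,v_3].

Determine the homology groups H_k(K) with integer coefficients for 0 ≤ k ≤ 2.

H_0 ≅ Z,  H_1 ≅ Z^2,  H_2 ≅ Z.

K has 7 vertices, 21 edges, 14 triangles.
rank ∂_0 = 0, rank ∂_1 = 6 ⇒ b_0 = 7 − 0 − 6 = 1; all invariant factors of ∂_1 are 1 so no torsion. So H_0 ≅ Z.
rank ∂_1 = 6, rank ∂_2 = 13 ⇒ b_1 = 21 − 6 − 13 = 2; all invariant factors of ∂_2 are 1 so no torsion. So H_1 ≅ Z^2.
rank ∂_2 = 13, rank ∂_3 = 0 ⇒ b_2 = 14 − 13 − 0 = 1. So H_2 ≅ Z.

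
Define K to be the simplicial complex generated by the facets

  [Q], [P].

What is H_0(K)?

K has 2 vertices.
rank ∂_0 = 0, rank ∂_1 = 0 ⇒ b_0 = 2 − 0 − 0 = 2. So H_0 = Z^2.

H_0 = Z^2.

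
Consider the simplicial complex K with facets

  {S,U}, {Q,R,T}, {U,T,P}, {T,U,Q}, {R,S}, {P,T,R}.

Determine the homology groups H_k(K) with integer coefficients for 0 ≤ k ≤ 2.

Order the vertices as P < Q < R < S < T < U. Listing each simplex with vertices in this order, K has dimension 2 with simplices:

  0-simplices (6): P, Q, R, S, T, U
  1-simplices (10): PR, PT, PU, QR, QT, QU, RS, RT, SU, TU
  2-simplices (4): PRT, PTU, QRT, QTU

so the chain groups are C_0 ≅ Z^6, C_1 ≅ Z^10, C_2 ≅ Z^4.

The boundary map ∂_1: C_1 → C_0 sends each edge [p,q] (with p < q) to q − p. For instance
  ∂QR = R − Q.
The 6×10 boundary matrix has rank 5 and Smith normal form diag(1,1,1,1,1).

∂_2: C_2 → C_1 maps a triangle to the signed sum of its edges. For instance
  ∂QTU = TU − QU + QT,
  ∂PTU = TU − PU + PT.
This gives a 10×4 integer matrix of rank 4; reducing to Smith normal form yields diagonal entries (1,1,1,1).

Reading off H_k = ker ∂_k / im ∂_{k+1}:

  H_0: rank C_0 − rank ∂_1 = 6 − 5 = 1, and the invariant factors of ∂_1 are all 1, so H_0 = Z.
  H_1: rank ker ∂_1 − rank ∂_2 = (10 − 5) − 4 = 1, and the invariant factors of ∂_2 are all 1, so H_1 = Z.
  H_2: rank ker ∂_2 − rank ∂_3 = (4 − 4) − 0 = 0, and there is no ∂_3, so H_2 = 0.

H_0 = Z,  H_1 = Z,  H_2 = 0.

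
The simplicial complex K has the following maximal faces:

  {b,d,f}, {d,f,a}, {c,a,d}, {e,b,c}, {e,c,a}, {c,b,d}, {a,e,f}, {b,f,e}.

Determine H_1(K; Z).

H_1 = 0.

We work with the vertex ordering a < b < c < d < e < f. The simplices of K, each written with vertices in increasing order, are:

  0-simplices (6): a, b, c, d, e, f
  1-simplices (12): ac, ad, ae, af, bc, bd, be, bf, cd, ce, df, ef
  2-simplices (8): acd, ace, adf, aef, bcd, bce, bdf, bef

Hence C_0 ≅ Z^6, C_1 ≅ Z^12, C_2 ≅ Z^8.

Boundary ∂_1: C_1 → C_0 maps an edge to its endpoints' difference, ∂[p,q] = q − p.
The 6×12 boundary matrix has rank 5 and Smith normal form diag(1,1,1,1,1).

∂_2: C_2 → C_1 maps a triangle to the signed sum of its edges. For instance
  ∂bcd = cd − bd + bc,
  ∂ace = ce − ae + ac.
The resulting 12×8 matrix has rank 7, and its Smith normal form has invariant factors (1,1,1,1,1,1,1).

From H_k ≅ ker(∂_k) / im(∂_{k+1}) we obtain:

  H_1: rank ker ∂_1 − rank ∂_2 = (12 − 5) − 7 = 0, and the invariant factors of ∂_2 are all 1, so H_1 = 0.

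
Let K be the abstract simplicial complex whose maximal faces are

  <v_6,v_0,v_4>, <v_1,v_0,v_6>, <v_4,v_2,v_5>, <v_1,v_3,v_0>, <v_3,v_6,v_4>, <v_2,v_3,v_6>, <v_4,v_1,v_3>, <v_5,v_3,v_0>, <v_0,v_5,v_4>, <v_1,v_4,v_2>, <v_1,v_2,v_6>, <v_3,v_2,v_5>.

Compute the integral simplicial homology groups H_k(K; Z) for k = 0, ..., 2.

H_0 = Z,  H_1 = Z/2Z,  H_2 = 0.

K has 7 vertices, 18 edges, 12 triangles.
rank ∂_0 = 0, rank ∂_1 = 6 ⇒ b_0 = 7 − 0 − 6 = 1; all invariant factors of ∂_1 are 1 so no torsion. So H_0 ≅ Z.
rank ∂_1 = 6, rank ∂_2 = 12 ⇒ b_1 = 18 − 6 − 12 = 0; ∂_2 has invariant factor(s) [2] giving torsion. So H_1 ≅ Z/2Z.
rank ∂_2 = 12, rank ∂_3 = 0 ⇒ b_2 = 12 − 12 − 0 = 0. So H_2 ≅ 0.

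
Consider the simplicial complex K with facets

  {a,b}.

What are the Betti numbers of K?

K has 2 vertices, 1 edge.
rank ∂_0 = 0, rank ∂_1 = 1 ⇒ b_0 = 2 − 0 − 1 = 1; all invariant factors of ∂_1 are 1 so no torsion. So H_0 = Z.
rank ∂_1 = 1, rank ∂_2 = 0 ⇒ b_1 = 1 − 1 − 0 = 0. So H_1 = 0.

b_0 = 1, b_1 = 0.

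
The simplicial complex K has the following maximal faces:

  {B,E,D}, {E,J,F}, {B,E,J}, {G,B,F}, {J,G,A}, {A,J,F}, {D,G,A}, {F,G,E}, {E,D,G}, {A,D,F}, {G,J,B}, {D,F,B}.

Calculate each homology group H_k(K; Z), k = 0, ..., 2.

Take the total order A < B < D < E < F < G < J on the vertex set. Then K (dimension 2) consists of the simplices:

  0-simplices (7): A, B, D, E, F, G, J
  1-simplices (18): AD, AF, AG, AJ, BD, BE, BF, BG, BJ, DE, DF, DG, EF, EG, EJ, FG, FJ, GJ
  2-simplices (12): ADF, ADG, AFJ, AGJ, BDE, BDF, BEJ, BFG, BGJ, DEG, EFG, EFJ

Hence C_0 ≅ Z^7, C_1 ≅ Z^18, C_2 ≅ Z^12.

The boundary map ∂_1: C_1 → C_0 is given by ∂[p,q] = [q] − [p]. For instance
  ∂DE = E − D.
This gives a 7×18 integer matrix of rank 6; reducing to Smith normal form yields diagonal entries (1,1,1,1,1,1).

∂_2: C_2 → C_1 maps a triangle to the signed sum of its edges. For instance
  ∂EFG = FG − EG + EF,
  ∂AGJ = GJ − AJ + AG.
As a 18×12 matrix over Z this has rank 12, with invariant factors (1,1,1,1,1,1,1,1,1,1,1,2).

Now H_k = ker ∂_k / im ∂_{k+1}, so:

  H_0: rank C_0 − rank ∂_1 = 7 − 6 = 1, and the invariant factors of ∂_1 are all 1, so H_0 ≅ Z.
  H_1: rank ker ∂_1 − rank ∂_2 = (18 − 6) − 12 = 0, and ∂_2 has invariant factor 2 > 1, so H_1 ≅ Z_2.
  H_2: rank ker ∂_2 − rank ∂_3 = (12 − 12) − 0 = 0, and there is no ∂_3, so H_2 ≅ 0.

As a check, the Euler characteristic is 7 − 18 + 12 = 1, which agrees with 1 − 0 + 0 = 1.
(K is a triangulation of the real projective plane RP^2.)

H_0 = Z,  H_1 = Z_2,  H_2 = 0.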